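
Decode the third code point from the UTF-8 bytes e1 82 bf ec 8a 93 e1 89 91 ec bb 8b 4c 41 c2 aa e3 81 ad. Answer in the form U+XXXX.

Offset 0: leading byte 0xE1 = 11100001 → 3-byte char #1 = E1 82 BF.
Offset 3: leading byte 0xEC = 11101100 → 3-byte char #2 = EC 8A 93.
Offset 6: leading byte 0xE1 = 11100001 → 3-byte char #3 = E1 89 91.
Leading byte 0xE1 = 11100001 matches 1110xxxx → 3-byte sequence.
Byte 1: 0xE1 = 11100001, payload 0001 (4 bits).
Byte 2: 0x89 = 10001001 (10xxxxxx ✓), payload 001001.
Byte 3: 0x91 = 10010001 (10xxxxxx ✓), payload 010001.
Concatenate: 0001001001010001 = 0x1251 (16 bits → U+1251).

U+1251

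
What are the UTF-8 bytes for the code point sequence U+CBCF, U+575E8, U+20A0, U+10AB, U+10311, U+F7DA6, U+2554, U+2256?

U+CBCF: 3-byte form → EC AF 8F.
U+575E8: 4-byte form → F1 97 97 A8.
U+20A0: 3-byte form → E2 82 A0.
U+10AB: 3-byte form → E1 82 AB.
U+10311: 4-byte form → F0 90 8C 91.
U+F7DA6: 4-byte form → F3 B7 B6 A6.
U+2554: 3-byte form → E2 95 94.
U+2256: 3-byte form → E2 89 96.
Concatenated (27 bytes): EC AF 8F F1 97 97 A8 E2 82 A0 E1 82 AB F0 90 8C 91 F3 B7 B6 A6 E2 95 94 E2 89 96.

EC AF 8F F1 97 97 A8 E2 82 A0 E1 82 AB F0 90 8C 91 F3 B7 B6 A6 E2 95 94 E2 89 96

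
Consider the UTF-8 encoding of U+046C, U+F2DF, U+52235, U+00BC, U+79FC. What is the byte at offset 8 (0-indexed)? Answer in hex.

0xB5

U+046C → 2-byte form D1 AC at offsets 0–1.
U+F2DF → 3-byte form EF 8B 9F at offsets 2–4.
U+52235 → 4-byte form F1 92 88 B5 at offsets 5–8.
Offset 8 falls in char 3's range; it's byte 4 of F1 92 88 B5 = 0xB5.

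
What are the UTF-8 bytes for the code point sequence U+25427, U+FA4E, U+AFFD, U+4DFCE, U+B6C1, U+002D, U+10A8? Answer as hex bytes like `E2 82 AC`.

U+25427: 4-byte form → F0 A5 90 A7.
U+FA4E: 3-byte form → EF A9 8E.
U+AFFD: 3-byte form → EA BF BD.
U+4DFCE: 4-byte form → F1 8D BF 8E.
U+B6C1: 3-byte form → EB 9B 81.
U+002D: 1-byte form → 2D.
U+10A8: 3-byte form → E1 82 A8.
Concatenated (21 bytes): F0 A5 90 A7 EF A9 8E EA BF BD F1 8D BF 8E EB 9B 81 2D E1 82 A8.

F0 A5 90 A7 EF A9 8E EA BF BD F1 8D BF 8E EB 9B 81 2D E1 82 A8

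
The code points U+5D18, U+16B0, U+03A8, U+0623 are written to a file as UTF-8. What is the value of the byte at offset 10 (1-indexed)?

0xA3

1-indexed offset 10 is 0-indexed offset 9.
U+5D18 → 3-byte form E5 B4 98 at offsets 0–2.
U+16B0 → 3-byte form E1 9A B0 at offsets 3–5.
U+03A8 → 2-byte form CE A8 at offsets 6–7.
U+0623 → 2-byte form D8 A3 at offsets 8–9.
Offset 9 falls in char 4's range; it's byte 2 of D8 A3 = 0xA3.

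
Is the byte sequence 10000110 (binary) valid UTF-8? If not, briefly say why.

invalid (continuation byte with no leading byte)

Byte 0x86 = 10000110 has the form 10xxxxxx — a continuation byte — but there is no preceding leading byte.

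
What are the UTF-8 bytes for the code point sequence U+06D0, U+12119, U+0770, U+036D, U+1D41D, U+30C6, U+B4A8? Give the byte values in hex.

DB 90 F0 92 84 99 DD B0 CD AD F0 9D 90 9D E3 83 86 EB 92 A8

U+06D0: 2-byte form → DB 90.
U+12119: 4-byte form → F0 92 84 99.
U+0770: 2-byte form → DD B0.
U+036D: 2-byte form → CD AD.
U+1D41D: 4-byte form → F0 9D 90 9D.
U+30C6: 3-byte form → E3 83 86.
U+B4A8: 3-byte form → EB 92 A8.
Concatenated (20 bytes): DB 90 F0 92 84 99 DD B0 CD AD F0 9D 90 9D E3 83 86 EB 92 A8.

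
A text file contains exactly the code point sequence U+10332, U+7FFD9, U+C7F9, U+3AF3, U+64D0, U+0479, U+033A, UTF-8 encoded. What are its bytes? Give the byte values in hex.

F0 90 8C B2 F1 BF BF 99 EC 9F B9 E3 AB B3 E6 93 90 D1 B9 CC BA

U+10332: 4-byte form → F0 90 8C B2.
U+7FFD9: 4-byte form → F1 BF BF 99.
U+C7F9: 3-byte form → EC 9F B9.
U+3AF3: 3-byte form → E3 AB B3.
U+64D0: 3-byte form → E6 93 90.
U+0479: 2-byte form → D1 B9.
U+033A: 2-byte form → CC BA.
Concatenated (21 bytes): F0 90 8C B2 F1 BF BF 99 EC 9F B9 E3 AB B3 E6 93 90 D1 B9 CC BA.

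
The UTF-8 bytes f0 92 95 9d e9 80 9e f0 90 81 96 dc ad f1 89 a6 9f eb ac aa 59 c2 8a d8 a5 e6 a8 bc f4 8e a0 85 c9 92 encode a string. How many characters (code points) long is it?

Byte at offset 0: 0xF0 = 11110000 → 4-byte char (#1). Advance 4.
Byte at offset 4: 0xE9 = 11101001 → 3-byte char (#2). Advance 3.
Byte at offset 7: 0xF0 = 11110000 → 4-byte char (#3). Advance 4.
Byte at offset 11: 0xDC = 11011100 → 2-byte char (#4). Advance 2.
Byte at offset 13: 0xF1 = 11110001 → 4-byte char (#5). Advance 4.
Byte at offset 17: 0xEB = 11101011 → 3-byte char (#6). Advance 3.
Byte at offset 20: 0x59 = 01011001 → 1-byte char (#7). Advance 1.
Byte at offset 21: 0xC2 = 11000010 → 2-byte char (#8). Advance 2.
Byte at offset 23: 0xD8 = 11011000 → 2-byte char (#9). Advance 2.
Byte at offset 25: 0xE6 = 11100110 → 3-byte char (#10). Advance 3.
Byte at offset 28: 0xF4 = 11110100 → 4-byte char (#11). Advance 4.
Byte at offset 32: 0xC9 = 11001001 → 2-byte char (#12). Advance 2.
Reached end at offset 34 after 12 code points.

12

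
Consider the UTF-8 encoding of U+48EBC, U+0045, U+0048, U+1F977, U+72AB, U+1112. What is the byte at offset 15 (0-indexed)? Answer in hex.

U+48EBC → 4-byte form F1 88 BA BC at offsets 0–3.
U+0045 → 1-byte form 45 at offsets 4–4.
U+0048 → 1-byte form 48 at offsets 5–5.
U+1F977 → 4-byte form F0 9F A5 B7 at offsets 6–9.
U+72AB → 3-byte form E7 8A AB at offsets 10–12.
U+1112 → 3-byte form E1 84 92 at offsets 13–15.
Offset 15 falls in char 6's range; it's byte 3 of E1 84 92 = 0x92.

0x92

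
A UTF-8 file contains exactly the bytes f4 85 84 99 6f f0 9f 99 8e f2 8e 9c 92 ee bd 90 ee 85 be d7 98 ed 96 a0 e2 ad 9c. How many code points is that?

9

Byte at offset 0: 0xF4 = 11110100 → 4-byte char (#1). Advance 4.
Byte at offset 4: 0x6F = 01101111 → 1-byte char (#2). Advance 1.
Byte at offset 5: 0xF0 = 11110000 → 4-byte char (#3). Advance 4.
Byte at offset 9: 0xF2 = 11110010 → 4-byte char (#4). Advance 4.
Byte at offset 13: 0xEE = 11101110 → 3-byte char (#5). Advance 3.
Byte at offset 16: 0xEE = 11101110 → 3-byte char (#6). Advance 3.
Byte at offset 19: 0xD7 = 11010111 → 2-byte char (#7). Advance 2.
Byte at offset 21: 0xED = 11101101 → 3-byte char (#8). Advance 3.
Byte at offset 24: 0xE2 = 11100010 → 3-byte char (#9). Advance 3.
Reached end at offset 27 after 9 code points.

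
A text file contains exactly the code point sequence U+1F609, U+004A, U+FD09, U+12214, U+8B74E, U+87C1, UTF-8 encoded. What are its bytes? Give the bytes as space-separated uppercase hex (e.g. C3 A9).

F0 9F 98 89 4A EF B4 89 F0 92 88 94 F2 8B 9D 8E E8 9F 81

U+1F609: 4-byte form → F0 9F 98 89.
U+004A: 1-byte form → 4A.
U+FD09: 3-byte form → EF B4 89.
U+12214: 4-byte form → F0 92 88 94.
U+8B74E: 4-byte form → F2 8B 9D 8E.
U+87C1: 3-byte form → E8 9F 81.
Concatenated (19 bytes): F0 9F 98 89 4A EF B4 89 F0 92 88 94 F2 8B 9D 8E E8 9F 81.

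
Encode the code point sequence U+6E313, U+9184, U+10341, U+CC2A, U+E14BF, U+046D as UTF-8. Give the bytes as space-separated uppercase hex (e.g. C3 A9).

U+6E313: 4-byte form → F1 AE 8C 93.
U+9184: 3-byte form → E9 86 84.
U+10341: 4-byte form → F0 90 8D 81.
U+CC2A: 3-byte form → EC B0 AA.
U+E14BF: 4-byte form → F3 A1 92 BF.
U+046D: 2-byte form → D1 AD.
Concatenated (20 bytes): F1 AE 8C 93 E9 86 84 F0 90 8D 81 EC B0 AA F3 A1 92 BF D1 AD.

F1 AE 8C 93 E9 86 84 F0 90 8D 81 EC B0 AA F3 A1 92 BF D1 AD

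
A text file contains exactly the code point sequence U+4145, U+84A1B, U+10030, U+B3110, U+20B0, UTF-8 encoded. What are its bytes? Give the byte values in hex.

E4 85 85 F2 84 A8 9B F0 90 80 B0 F2 B3 84 90 E2 82 B0

U+4145: 3-byte form → E4 85 85.
U+84A1B: 4-byte form → F2 84 A8 9B.
U+10030: 4-byte form → F0 90 80 B0.
U+B3110: 4-byte form → F2 B3 84 90.
U+20B0: 3-byte form → E2 82 B0.
Concatenated (18 bytes): E4 85 85 F2 84 A8 9B F0 90 80 B0 F2 B3 84 90 E2 82 B0.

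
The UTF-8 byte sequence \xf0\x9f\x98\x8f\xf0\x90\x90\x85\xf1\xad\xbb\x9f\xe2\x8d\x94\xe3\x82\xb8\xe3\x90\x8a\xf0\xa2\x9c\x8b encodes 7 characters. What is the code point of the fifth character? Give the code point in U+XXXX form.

Offset 0: leading byte 0xF0 = 11110000 → 4-byte char #1 = F0 9F 98 8F.
Offset 4: leading byte 0xF0 = 11110000 → 4-byte char #2 = F0 90 90 85.
Offset 8: leading byte 0xF1 = 11110001 → 4-byte char #3 = F1 AD BB 9F.
Offset 12: leading byte 0xE2 = 11100010 → 3-byte char #4 = E2 8D 94.
Offset 15: leading byte 0xE3 = 11100011 → 3-byte char #5 = E3 82 B8.
Leading byte 0xE3 = 11100011 matches 1110xxxx → 3-byte sequence.
Byte 1: 0xE3 = 11100011, payload 0011 (4 bits).
Byte 2: 0x82 = 10000010 (10xxxxxx ✓), payload 000010.
Byte 3: 0xB8 = 10111000 (10xxxxxx ✓), payload 111000.
Concatenate: 0011000010111000 = 0x30B8 (16 bits → U+30B8).

U+30B8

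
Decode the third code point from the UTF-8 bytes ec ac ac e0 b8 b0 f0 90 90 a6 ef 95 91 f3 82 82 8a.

U+10426

Offset 0: leading byte 0xEC = 11101100 → 3-byte char #1 = EC AC AC.
Offset 3: leading byte 0xE0 = 11100000 → 3-byte char #2 = E0 B8 B0.
Offset 6: leading byte 0xF0 = 11110000 → 4-byte char #3 = F0 90 90 A6.
Leading byte 0xF0 = 11110000 matches 11110xxx → 4-byte sequence.
Byte 1: 0xF0 = 11110000, payload 000 (3 bits).
Byte 2: 0x90 = 10010000 (10xxxxxx ✓), payload 010000.
Byte 3: 0x90 = 10010000 (10xxxxxx ✓), payload 010000.
Byte 4: 0xA6 = 10100110 (10xxxxxx ✓), payload 100110.
Concatenate: 000010000010000100110 = 0x10426 (21 bits → U+10426).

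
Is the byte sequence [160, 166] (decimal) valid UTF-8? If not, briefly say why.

invalid (continuation byte with no leading byte)

Byte 0xA0 = 10100000 has the form 10xxxxxx — a continuation byte — but there is no preceding leading byte.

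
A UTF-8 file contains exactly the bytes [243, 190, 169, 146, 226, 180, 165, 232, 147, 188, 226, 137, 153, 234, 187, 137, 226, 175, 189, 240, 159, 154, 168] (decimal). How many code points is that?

7

Byte at offset 0: 0xF3 = 11110011 → 4-byte char (#1). Advance 4.
Byte at offset 4: 0xE2 = 11100010 → 3-byte char (#2). Advance 3.
Byte at offset 7: 0xE8 = 11101000 → 3-byte char (#3). Advance 3.
Byte at offset 10: 0xE2 = 11100010 → 3-byte char (#4). Advance 3.
Byte at offset 13: 0xEA = 11101010 → 3-byte char (#5). Advance 3.
Byte at offset 16: 0xE2 = 11100010 → 3-byte char (#6). Advance 3.
Byte at offset 19: 0xF0 = 11110000 → 4-byte char (#7). Advance 4.
Reached end at offset 23 after 7 code points.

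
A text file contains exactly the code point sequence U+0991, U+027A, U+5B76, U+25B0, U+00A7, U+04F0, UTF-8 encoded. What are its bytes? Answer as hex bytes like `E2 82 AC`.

E0 A6 91 C9 BA E5 AD B6 E2 96 B0 C2 A7 D3 B0

U+0991: 3-byte form → E0 A6 91.
U+027A: 2-byte form → C9 BA.
U+5B76: 3-byte form → E5 AD B6.
U+25B0: 3-byte form → E2 96 B0.
U+00A7: 2-byte form → C2 A7.
U+04F0: 2-byte form → D3 B0.
Concatenated (15 bytes): E0 A6 91 C9 BA E5 AD B6 E2 96 B0 C2 A7 D3 B0.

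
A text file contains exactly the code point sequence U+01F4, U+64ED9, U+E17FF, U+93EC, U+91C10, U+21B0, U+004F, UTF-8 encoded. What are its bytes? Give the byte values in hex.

U+01F4: 2-byte form → C7 B4.
U+64ED9: 4-byte form → F1 A4 BB 99.
U+E17FF: 4-byte form → F3 A1 9F BF.
U+93EC: 3-byte form → E9 8F AC.
U+91C10: 4-byte form → F2 91 B0 90.
U+21B0: 3-byte form → E2 86 B0.
U+004F: 1-byte form → 4F.
Concatenated (21 bytes): C7 B4 F1 A4 BB 99 F3 A1 9F BF E9 8F AC F2 91 B0 90 E2 86 B0 4F.

C7 B4 F1 A4 BB 99 F3 A1 9F BF E9 8F AC F2 91 B0 90 E2 86 B0 4F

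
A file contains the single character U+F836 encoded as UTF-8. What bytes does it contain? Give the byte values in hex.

EF A0 B6

U+F836 = 0xF836 = 63542 decimal. In range U+0800–U+FFFF → 3-byte form: 1110xxxx 10xxxxxx 10xxxxxx.
Binary (16 bits): 1111100000110110.
Split 4+6+6: 1111 | 100000 | 110110.
Byte 1: 11101111 = 0xEF.
Byte 2: 10100000 = 0xA0.
Byte 3: 10110110 = 0xB6.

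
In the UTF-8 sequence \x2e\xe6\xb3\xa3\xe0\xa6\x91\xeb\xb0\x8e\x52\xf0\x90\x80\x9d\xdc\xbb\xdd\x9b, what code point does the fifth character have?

U+0052

Offset 0: leading byte 0x2E = 00101110 → 1-byte char #1 = 2E.
Offset 1: leading byte 0xE6 = 11100110 → 3-byte char #2 = E6 B3 A3.
Offset 4: leading byte 0xE0 = 11100000 → 3-byte char #3 = E0 A6 91.
Offset 7: leading byte 0xEB = 11101011 → 3-byte char #4 = EB B0 8E.
Offset 10: leading byte 0x52 = 01010010 → 1-byte char #5 = 52.
Leading byte 0x52 = 01010010 matches 0xxxxxxx → 1-byte sequence.
Byte 1: 0x52 = 01010010, payload 1010010 (7 bits).
Concatenate: 1010010 = 0x52 (7 bits → U+0052).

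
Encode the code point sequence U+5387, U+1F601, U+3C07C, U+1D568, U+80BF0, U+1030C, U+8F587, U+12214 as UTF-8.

E5 8E 87 F0 9F 98 81 F0 BC 81 BC F0 9D 95 A8 F2 80 AF B0 F0 90 8C 8C F2 8F 96 87 F0 92 88 94

U+5387: 3-byte form → E5 8E 87.
U+1F601: 4-byte form → F0 9F 98 81.
U+3C07C: 4-byte form → F0 BC 81 BC.
U+1D568: 4-byte form → F0 9D 95 A8.
U+80BF0: 4-byte form → F2 80 AF B0.
U+1030C: 4-byte form → F0 90 8C 8C.
U+8F587: 4-byte form → F2 8F 96 87.
U+12214: 4-byte form → F0 92 88 94.
Concatenated (31 bytes): E5 8E 87 F0 9F 98 81 F0 BC 81 BC F0 9D 95 A8 F2 80 AF B0 F0 90 8C 8C F2 8F 96 87 F0 92 88 94.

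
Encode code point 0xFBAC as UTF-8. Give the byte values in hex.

EF AE AC

U+FBAC = 0xFBAC = 64428 decimal. In range U+0800–U+FFFF → 3-byte form: 1110xxxx 10xxxxxx 10xxxxxx.
Binary (16 bits): 1111101110101100.
Split 4+6+6: 1111 | 101110 | 101100.
Byte 1: 11101111 = 0xEF.
Byte 2: 10101110 = 0xAE.
Byte 3: 10101100 = 0xAC.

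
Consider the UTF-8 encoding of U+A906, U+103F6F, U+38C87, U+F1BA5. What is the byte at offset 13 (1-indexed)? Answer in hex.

0xB1

1-indexed offset 13 is 0-indexed offset 12.
U+A906 → 3-byte form EA A4 86 at offsets 0–2.
U+103F6F → 4-byte form F4 83 BD AF at offsets 3–6.
U+38C87 → 4-byte form F0 B8 B2 87 at offsets 7–10.
U+F1BA5 → 4-byte form F3 B1 AE A5 at offsets 11–14.
Offset 12 falls in char 4's range; it's byte 2 of F3 B1 AE A5 = 0xB1.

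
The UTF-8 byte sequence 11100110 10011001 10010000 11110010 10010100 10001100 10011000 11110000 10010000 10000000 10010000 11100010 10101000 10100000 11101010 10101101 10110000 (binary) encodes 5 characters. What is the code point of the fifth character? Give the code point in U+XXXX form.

U+AB70

Offset 0: leading byte 0xE6 = 11100110 → 3-byte char #1 = E6 99 90.
Offset 3: leading byte 0xF2 = 11110010 → 4-byte char #2 = F2 94 8C 98.
Offset 7: leading byte 0xF0 = 11110000 → 4-byte char #3 = F0 90 80 90.
Offset 11: leading byte 0xE2 = 11100010 → 3-byte char #4 = E2 A8 A0.
Offset 14: leading byte 0xEA = 11101010 → 3-byte char #5 = EA AD B0.
Leading byte 0xEA = 11101010 matches 1110xxxx → 3-byte sequence.
Byte 1: 0xEA = 11101010, payload 1010 (4 bits).
Byte 2: 0xAD = 10101101 (10xxxxxx ✓), payload 101101.
Byte 3: 0xB0 = 10110000 (10xxxxxx ✓), payload 110000.
Concatenate: 1010101101110000 = 0xAB70 (16 bits → U+AB70).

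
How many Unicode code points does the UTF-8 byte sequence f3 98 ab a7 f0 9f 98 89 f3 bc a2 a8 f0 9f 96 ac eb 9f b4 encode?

Byte at offset 0: 0xF3 = 11110011 → 4-byte char (#1). Advance 4.
Byte at offset 4: 0xF0 = 11110000 → 4-byte char (#2). Advance 4.
Byte at offset 8: 0xF3 = 11110011 → 4-byte char (#3). Advance 4.
Byte at offset 12: 0xF0 = 11110000 → 4-byte char (#4). Advance 4.
Byte at offset 16: 0xEB = 11101011 → 3-byte char (#5). Advance 3.
Reached end at offset 19 after 5 code points.

5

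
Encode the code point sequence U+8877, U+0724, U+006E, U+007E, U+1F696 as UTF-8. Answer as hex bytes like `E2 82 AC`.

E8 A1 B7 DC A4 6E 7E F0 9F 9A 96

U+8877: 3-byte form → E8 A1 B7.
U+0724: 2-byte form → DC A4.
U+006E: 1-byte form → 6E.
U+007E: 1-byte form → 7E.
U+1F696: 4-byte form → F0 9F 9A 96.
Concatenated (11 bytes): E8 A1 B7 DC A4 6E 7E F0 9F 9A 96.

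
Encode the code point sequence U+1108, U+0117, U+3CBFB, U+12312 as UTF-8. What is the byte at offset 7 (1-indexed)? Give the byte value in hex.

0xBC

1-indexed offset 7 is 0-indexed offset 6.
U+1108 → 3-byte form E1 84 88 at offsets 0–2.
U+0117 → 2-byte form C4 97 at offsets 3–4.
U+3CBFB → 4-byte form F0 BC AF BB at offsets 5–8.
Offset 6 falls in char 3's range; it's byte 2 of F0 BC AF BB = 0xBC.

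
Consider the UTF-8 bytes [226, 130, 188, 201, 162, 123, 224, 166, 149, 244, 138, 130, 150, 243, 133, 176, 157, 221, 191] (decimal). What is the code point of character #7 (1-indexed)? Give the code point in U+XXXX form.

U+077F

Offset 0: leading byte 0xE2 = 11100010 → 3-byte char #1 = E2 82 BC.
Offset 3: leading byte 0xC9 = 11001001 → 2-byte char #2 = C9 A2.
Offset 5: leading byte 0x7B = 01111011 → 1-byte char #3 = 7B.
Offset 6: leading byte 0xE0 = 11100000 → 3-byte char #4 = E0 A6 95.
Offset 9: leading byte 0xF4 = 11110100 → 4-byte char #5 = F4 8A 82 96.
Offset 13: leading byte 0xF3 = 11110011 → 4-byte char #6 = F3 85 B0 9D.
Offset 17: leading byte 0xDD = 11011101 → 2-byte char #7 = DD BF.
Leading byte 0xDD = 11011101 matches 110xxxxx → 2-byte sequence.
Byte 1: 0xDD = 11011101, payload 11101 (5 bits).
Byte 2: 0xBF = 10111111 (10xxxxxx ✓), payload 111111.
Concatenate: 11101111111 = 0x77F (11 bits → U+077F).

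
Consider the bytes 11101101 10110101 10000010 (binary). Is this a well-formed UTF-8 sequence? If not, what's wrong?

Structurally a 3-byte sequence; payload = 0xDD42.
But 0xDD42 is in U+D800–U+DFFF, the surrogate range. Surrogates are not Unicode scalar values and are forbidden in UTF-8.

invalid (encodes a surrogate (U+D800–U+DFFF))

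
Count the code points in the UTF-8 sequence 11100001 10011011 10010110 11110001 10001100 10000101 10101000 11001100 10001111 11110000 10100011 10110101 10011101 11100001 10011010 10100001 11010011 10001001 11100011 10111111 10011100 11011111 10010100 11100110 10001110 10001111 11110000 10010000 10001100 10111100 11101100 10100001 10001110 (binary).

Byte at offset 0: 0xE1 = 11100001 → 3-byte char (#1). Advance 3.
Byte at offset 3: 0xF1 = 11110001 → 4-byte char (#2). Advance 4.
Byte at offset 7: 0xCC = 11001100 → 2-byte char (#3). Advance 2.
Byte at offset 9: 0xF0 = 11110000 → 4-byte char (#4). Advance 4.
Byte at offset 13: 0xE1 = 11100001 → 3-byte char (#5). Advance 3.
Byte at offset 16: 0xD3 = 11010011 → 2-byte char (#6). Advance 2.
Byte at offset 18: 0xE3 = 11100011 → 3-byte char (#7). Advance 3.
Byte at offset 21: 0xDF = 11011111 → 2-byte char (#8). Advance 2.
Byte at offset 23: 0xE6 = 11100110 → 3-byte char (#9). Advance 3.
Byte at offset 26: 0xF0 = 11110000 → 4-byte char (#10). Advance 4.
Byte at offset 30: 0xEC = 11101100 → 3-byte char (#11). Advance 3.
Reached end at offset 33 after 11 code points.

11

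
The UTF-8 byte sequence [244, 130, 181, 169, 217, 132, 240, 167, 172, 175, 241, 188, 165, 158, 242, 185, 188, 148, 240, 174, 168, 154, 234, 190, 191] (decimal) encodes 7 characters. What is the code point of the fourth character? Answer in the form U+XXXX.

U+7C95E

Offset 0: leading byte 0xF4 = 11110100 → 4-byte char #1 = F4 82 B5 A9.
Offset 4: leading byte 0xD9 = 11011001 → 2-byte char #2 = D9 84.
Offset 6: leading byte 0xF0 = 11110000 → 4-byte char #3 = F0 A7 AC AF.
Offset 10: leading byte 0xF1 = 11110001 → 4-byte char #4 = F1 BC A5 9E.
Leading byte 0xF1 = 11110001 matches 11110xxx → 4-byte sequence.
Byte 1: 0xF1 = 11110001, payload 001 (3 bits).
Byte 2: 0xBC = 10111100 (10xxxxxx ✓), payload 111100.
Byte 3: 0xA5 = 10100101 (10xxxxxx ✓), payload 100101.
Byte 4: 0x9E = 10011110 (10xxxxxx ✓), payload 011110.
Concatenate: 001111100100101011110 = 0x7C95E (21 bits → U+7C95E).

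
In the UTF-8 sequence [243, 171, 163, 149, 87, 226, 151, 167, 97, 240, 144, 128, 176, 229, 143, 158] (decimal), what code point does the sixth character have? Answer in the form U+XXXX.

Offset 0: leading byte 0xF3 = 11110011 → 4-byte char #1 = F3 AB A3 95.
Offset 4: leading byte 0x57 = 01010111 → 1-byte char #2 = 57.
Offset 5: leading byte 0xE2 = 11100010 → 3-byte char #3 = E2 97 A7.
Offset 8: leading byte 0x61 = 01100001 → 1-byte char #4 = 61.
Offset 9: leading byte 0xF0 = 11110000 → 4-byte char #5 = F0 90 80 B0.
Offset 13: leading byte 0xE5 = 11100101 → 3-byte char #6 = E5 8F 9E.
Leading byte 0xE5 = 11100101 matches 1110xxxx → 3-byte sequence.
Byte 1: 0xE5 = 11100101, payload 0101 (4 bits).
Byte 2: 0x8F = 10001111 (10xxxxxx ✓), payload 001111.
Byte 3: 0x9E = 10011110 (10xxxxxx ✓), payload 011110.
Concatenate: 0101001111011110 = 0x53DE (16 bits → U+53DE).

U+53DE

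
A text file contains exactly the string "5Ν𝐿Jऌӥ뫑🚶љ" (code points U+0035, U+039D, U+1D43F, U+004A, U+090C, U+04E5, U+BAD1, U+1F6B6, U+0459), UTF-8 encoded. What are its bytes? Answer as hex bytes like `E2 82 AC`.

35 CE 9D F0 9D 90 BF 4A E0 A4 8C D3 A5 EB AB 91 F0 9F 9A B6 D1 99

U+0035: 1-byte form → 35.
U+039D: 2-byte form → CE 9D.
U+1D43F: 4-byte form → F0 9D 90 BF.
U+004A: 1-byte form → 4A.
U+090C: 3-byte form → E0 A4 8C.
U+04E5: 2-byte form → D3 A5.
U+BAD1: 3-byte form → EB AB 91.
U+1F6B6: 4-byte form → F0 9F 9A B6.
U+0459: 2-byte form → D1 99.
Concatenated (22 bytes): 35 CE 9D F0 9D 90 BF 4A E0 A4 8C D3 A5 EB AB 91 F0 9F 9A B6 D1 99.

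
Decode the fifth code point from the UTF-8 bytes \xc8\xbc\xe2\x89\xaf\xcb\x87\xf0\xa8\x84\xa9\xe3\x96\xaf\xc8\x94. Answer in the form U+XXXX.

Offset 0: leading byte 0xC8 = 11001000 → 2-byte char #1 = C8 BC.
Offset 2: leading byte 0xE2 = 11100010 → 3-byte char #2 = E2 89 AF.
Offset 5: leading byte 0xCB = 11001011 → 2-byte char #3 = CB 87.
Offset 7: leading byte 0xF0 = 11110000 → 4-byte char #4 = F0 A8 84 A9.
Offset 11: leading byte 0xE3 = 11100011 → 3-byte char #5 = E3 96 AF.
Leading byte 0xE3 = 11100011 matches 1110xxxx → 3-byte sequence.
Byte 1: 0xE3 = 11100011, payload 0011 (4 bits).
Byte 2: 0x96 = 10010110 (10xxxxxx ✓), payload 010110.
Byte 3: 0xAF = 10101111 (10xxxxxx ✓), payload 101111.
Concatenate: 0011010110101111 = 0x35AF (16 bits → U+35AF).

U+35AF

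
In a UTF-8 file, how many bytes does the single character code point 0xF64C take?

3

U+F64C = 0xF64C. UTF-8 uses 1 byte below 0x80, 2 below 0x800, 3 below 0x10000, 4 up to 0x10FFFF. 0xF64C is in U+0800–U+FFFF → 3 bytes.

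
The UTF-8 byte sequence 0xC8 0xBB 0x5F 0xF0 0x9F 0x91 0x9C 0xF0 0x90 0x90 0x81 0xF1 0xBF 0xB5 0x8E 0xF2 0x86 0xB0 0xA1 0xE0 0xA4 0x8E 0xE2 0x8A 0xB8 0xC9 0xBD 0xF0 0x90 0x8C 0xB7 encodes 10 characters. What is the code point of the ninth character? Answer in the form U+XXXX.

U+027D

Offset 0: leading byte 0xC8 = 11001000 → 2-byte char #1 = C8 BB.
Offset 2: leading byte 0x5F = 01011111 → 1-byte char #2 = 5F.
Offset 3: leading byte 0xF0 = 11110000 → 4-byte char #3 = F0 9F 91 9C.
Offset 7: leading byte 0xF0 = 11110000 → 4-byte char #4 = F0 90 90 81.
Offset 11: leading byte 0xF1 = 11110001 → 4-byte char #5 = F1 BF B5 8E.
Offset 15: leading byte 0xF2 = 11110010 → 4-byte char #6 = F2 86 B0 A1.
Offset 19: leading byte 0xE0 = 11100000 → 3-byte char #7 = E0 A4 8E.
Offset 22: leading byte 0xE2 = 11100010 → 3-byte char #8 = E2 8A B8.
Offset 25: leading byte 0xC9 = 11001001 → 2-byte char #9 = C9 BD.
Leading byte 0xC9 = 11001001 matches 110xxxxx → 2-byte sequence.
Byte 1: 0xC9 = 11001001, payload 01001 (5 bits).
Byte 2: 0xBD = 10111101 (10xxxxxx ✓), payload 111101.
Concatenate: 01001111101 = 0x27D (11 bits → U+027D).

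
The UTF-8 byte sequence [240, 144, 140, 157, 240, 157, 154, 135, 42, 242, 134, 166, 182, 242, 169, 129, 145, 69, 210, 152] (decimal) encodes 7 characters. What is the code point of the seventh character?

U+0498

Offset 0: leading byte 0xF0 = 11110000 → 4-byte char #1 = F0 90 8C 9D.
Offset 4: leading byte 0xF0 = 11110000 → 4-byte char #2 = F0 9D 9A 87.
Offset 8: leading byte 0x2A = 00101010 → 1-byte char #3 = 2A.
Offset 9: leading byte 0xF2 = 11110010 → 4-byte char #4 = F2 86 A6 B6.
Offset 13: leading byte 0xF2 = 11110010 → 4-byte char #5 = F2 A9 81 91.
Offset 17: leading byte 0x45 = 01000101 → 1-byte char #6 = 45.
Offset 18: leading byte 0xD2 = 11010010 → 2-byte char #7 = D2 98.
Leading byte 0xD2 = 11010010 matches 110xxxxx → 2-byte sequence.
Byte 1: 0xD2 = 11010010, payload 10010 (5 bits).
Byte 2: 0x98 = 10011000 (10xxxxxx ✓), payload 011000.
Concatenate: 10010011000 = 0x498 (11 bits → U+0498).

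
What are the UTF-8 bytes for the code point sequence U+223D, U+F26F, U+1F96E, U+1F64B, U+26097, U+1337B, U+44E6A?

U+223D: 3-byte form → E2 88 BD.
U+F26F: 3-byte form → EF 89 AF.
U+1F96E: 4-byte form → F0 9F A5 AE.
U+1F64B: 4-byte form → F0 9F 99 8B.
U+26097: 4-byte form → F0 A6 82 97.
U+1337B: 4-byte form → F0 93 8D BB.
U+44E6A: 4-byte form → F1 84 B9 AA.
Concatenated (26 bytes): E2 88 BD EF 89 AF F0 9F A5 AE F0 9F 99 8B F0 A6 82 97 F0 93 8D BB F1 84 B9 AA.

E2 88 BD EF 89 AF F0 9F A5 AE F0 9F 99 8B F0 A6 82 97 F0 93 8D BB F1 84 B9 AA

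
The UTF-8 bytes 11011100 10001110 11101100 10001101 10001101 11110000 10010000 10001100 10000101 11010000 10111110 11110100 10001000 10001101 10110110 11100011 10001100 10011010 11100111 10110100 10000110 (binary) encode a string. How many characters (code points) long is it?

Byte at offset 0: 0xDC = 11011100 → 2-byte char (#1). Advance 2.
Byte at offset 2: 0xEC = 11101100 → 3-byte char (#2). Advance 3.
Byte at offset 5: 0xF0 = 11110000 → 4-byte char (#3). Advance 4.
Byte at offset 9: 0xD0 = 11010000 → 2-byte char (#4). Advance 2.
Byte at offset 11: 0xF4 = 11110100 → 4-byte char (#5). Advance 4.
Byte at offset 15: 0xE3 = 11100011 → 3-byte char (#6). Advance 3.
Byte at offset 18: 0xE7 = 11100111 → 3-byte char (#7). Advance 3.
Reached end at offset 21 after 7 code points.

7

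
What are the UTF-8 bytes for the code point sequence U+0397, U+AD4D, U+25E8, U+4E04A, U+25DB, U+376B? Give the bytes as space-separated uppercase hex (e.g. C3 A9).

CE 97 EA B5 8D E2 97 A8 F1 8E 81 8A E2 97 9B E3 9D AB

U+0397: 2-byte form → CE 97.
U+AD4D: 3-byte form → EA B5 8D.
U+25E8: 3-byte form → E2 97 A8.
U+4E04A: 4-byte form → F1 8E 81 8A.
U+25DB: 3-byte form → E2 97 9B.
U+376B: 3-byte form → E3 9D AB.
Concatenated (18 bytes): CE 97 EA B5 8D E2 97 A8 F1 8E 81 8A E2 97 9B E3 9D AB.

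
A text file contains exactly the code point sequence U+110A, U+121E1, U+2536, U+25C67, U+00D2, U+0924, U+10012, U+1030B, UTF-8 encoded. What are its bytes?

E1 84 8A F0 92 87 A1 E2 94 B6 F0 A5 B1 A7 C3 92 E0 A4 A4 F0 90 80 92 F0 90 8C 8B

U+110A: 3-byte form → E1 84 8A.
U+121E1: 4-byte form → F0 92 87 A1.
U+2536: 3-byte form → E2 94 B6.
U+25C67: 4-byte form → F0 A5 B1 A7.
U+00D2: 2-byte form → C3 92.
U+0924: 3-byte form → E0 A4 A4.
U+10012: 4-byte form → F0 90 80 92.
U+1030B: 4-byte form → F0 90 8C 8B.
Concatenated (27 bytes): E1 84 8A F0 92 87 A1 E2 94 B6 F0 A5 B1 A7 C3 92 E0 A4 A4 F0 90 80 92 F0 90 8C 8B.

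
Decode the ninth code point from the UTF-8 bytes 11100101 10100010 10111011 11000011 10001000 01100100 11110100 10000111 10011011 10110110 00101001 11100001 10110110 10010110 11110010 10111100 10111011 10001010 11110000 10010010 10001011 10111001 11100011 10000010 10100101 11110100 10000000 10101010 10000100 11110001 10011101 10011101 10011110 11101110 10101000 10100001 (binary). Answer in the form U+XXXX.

U+30A5

Offset 0: leading byte 0xE5 = 11100101 → 3-byte char #1 = E5 A2 BB.
Offset 3: leading byte 0xC3 = 11000011 → 2-byte char #2 = C3 88.
Offset 5: leading byte 0x64 = 01100100 → 1-byte char #3 = 64.
Offset 6: leading byte 0xF4 = 11110100 → 4-byte char #4 = F4 87 9B B6.
Offset 10: leading byte 0x29 = 00101001 → 1-byte char #5 = 29.
Offset 11: leading byte 0xE1 = 11100001 → 3-byte char #6 = E1 B6 96.
Offset 14: leading byte 0xF2 = 11110010 → 4-byte char #7 = F2 BC BB 8A.
Offset 18: leading byte 0xF0 = 11110000 → 4-byte char #8 = F0 92 8B B9.
Offset 22: leading byte 0xE3 = 11100011 → 3-byte char #9 = E3 82 A5.
Leading byte 0xE3 = 11100011 matches 1110xxxx → 3-byte sequence.
Byte 1: 0xE3 = 11100011, payload 0011 (4 bits).
Byte 2: 0x82 = 10000010 (10xxxxxx ✓), payload 000010.
Byte 3: 0xA5 = 10100101 (10xxxxxx ✓), payload 100101.
Concatenate: 0011000010100101 = 0x30A5 (16 bits → U+30A5).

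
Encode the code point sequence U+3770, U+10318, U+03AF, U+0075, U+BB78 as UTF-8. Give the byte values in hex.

E3 9D B0 F0 90 8C 98 CE AF 75 EB AD B8

U+3770: 3-byte form → E3 9D B0.
U+10318: 4-byte form → F0 90 8C 98.
U+03AF: 2-byte form → CE AF.
U+0075: 1-byte form → 75.
U+BB78: 3-byte form → EB AD B8.
Concatenated (13 bytes): E3 9D B0 F0 90 8C 98 CE AF 75 EB AD B8.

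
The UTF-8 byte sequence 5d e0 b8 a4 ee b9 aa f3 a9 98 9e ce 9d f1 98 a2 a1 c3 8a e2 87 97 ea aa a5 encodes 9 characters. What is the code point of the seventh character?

U+00CA

Offset 0: leading byte 0x5D = 01011101 → 1-byte char #1 = 5D.
Offset 1: leading byte 0xE0 = 11100000 → 3-byte char #2 = E0 B8 A4.
Offset 4: leading byte 0xEE = 11101110 → 3-byte char #3 = EE B9 AA.
Offset 7: leading byte 0xF3 = 11110011 → 4-byte char #4 = F3 A9 98 9E.
Offset 11: leading byte 0xCE = 11001110 → 2-byte char #5 = CE 9D.
Offset 13: leading byte 0xF1 = 11110001 → 4-byte char #6 = F1 98 A2 A1.
Offset 17: leading byte 0xC3 = 11000011 → 2-byte char #7 = C3 8A.
Leading byte 0xC3 = 11000011 matches 110xxxxx → 2-byte sequence.
Byte 1: 0xC3 = 11000011, payload 00011 (5 bits).
Byte 2: 0x8A = 10001010 (10xxxxxx ✓), payload 001010.
Concatenate: 00011001010 = 0xCA (11 bits → U+00CA).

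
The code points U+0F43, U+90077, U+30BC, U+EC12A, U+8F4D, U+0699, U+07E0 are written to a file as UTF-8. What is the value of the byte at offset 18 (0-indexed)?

U+0F43 → 3-byte form E0 BD 83 at offsets 0–2.
U+90077 → 4-byte form F2 90 81 B7 at offsets 3–6.
U+30BC → 3-byte form E3 82 BC at offsets 7–9.
U+EC12A → 4-byte form F3 AC 84 AA at offsets 10–13.
U+8F4D → 3-byte form E8 BD 8D at offsets 14–16.
U+0699 → 2-byte form DA 99 at offsets 17–18.
Offset 18 falls in char 6's range; it's byte 2 of DA 99 = 0x99.

0x99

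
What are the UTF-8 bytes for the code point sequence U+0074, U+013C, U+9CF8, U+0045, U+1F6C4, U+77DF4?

U+0074: 1-byte form → 74.
U+013C: 2-byte form → C4 BC.
U+9CF8: 3-byte form → E9 B3 B8.
U+0045: 1-byte form → 45.
U+1F6C4: 4-byte form → F0 9F 9B 84.
U+77DF4: 4-byte form → F1 B7 B7 B4.
Concatenated (15 bytes): 74 C4 BC E9 B3 B8 45 F0 9F 9B 84 F1 B7 B7 B4.

74 C4 BC E9 B3 B8 45 F0 9F 9B 84 F1 B7 B7 B4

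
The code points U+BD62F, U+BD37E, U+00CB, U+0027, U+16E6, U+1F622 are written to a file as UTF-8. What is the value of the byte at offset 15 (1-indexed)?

1-indexed offset 15 is 0-indexed offset 14.
U+BD62F → 4-byte form F2 BD 98 AF at offsets 0–3.
U+BD37E → 4-byte form F2 BD 8D BE at offsets 4–7.
U+00CB → 2-byte form C3 8B at offsets 8–9.
U+0027 → 1-byte form 27 at offsets 10–10.
U+16E6 → 3-byte form E1 9B A6 at offsets 11–13.
U+1F622 → 4-byte form F0 9F 98 A2 at offsets 14–17.
Offset 14 falls in char 6's range; it's byte 1 of F0 9F 98 A2 = 0xF0.

0xF0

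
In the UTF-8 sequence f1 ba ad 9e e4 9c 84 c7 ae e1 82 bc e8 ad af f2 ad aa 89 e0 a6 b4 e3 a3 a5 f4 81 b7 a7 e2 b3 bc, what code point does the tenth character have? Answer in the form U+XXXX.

Offset 0: leading byte 0xF1 = 11110001 → 4-byte char #1 = F1 BA AD 9E.
Offset 4: leading byte 0xE4 = 11100100 → 3-byte char #2 = E4 9C 84.
Offset 7: leading byte 0xC7 = 11000111 → 2-byte char #3 = C7 AE.
Offset 9: leading byte 0xE1 = 11100001 → 3-byte char #4 = E1 82 BC.
Offset 12: leading byte 0xE8 = 11101000 → 3-byte char #5 = E8 AD AF.
Offset 15: leading byte 0xF2 = 11110010 → 4-byte char #6 = F2 AD AA 89.
Offset 19: leading byte 0xE0 = 11100000 → 3-byte char #7 = E0 A6 B4.
Offset 22: leading byte 0xE3 = 11100011 → 3-byte char #8 = E3 A3 A5.
Offset 25: leading byte 0xF4 = 11110100 → 4-byte char #9 = F4 81 B7 A7.
Offset 29: leading byte 0xE2 = 11100010 → 3-byte char #10 = E2 B3 BC.
Leading byte 0xE2 = 11100010 matches 1110xxxx → 3-byte sequence.
Byte 1: 0xE2 = 11100010, payload 0010 (4 bits).
Byte 2: 0xB3 = 10110011 (10xxxxxx ✓), payload 110011.
Byte 3: 0xBC = 10111100 (10xxxxxx ✓), payload 111100.
Concatenate: 0010110011111100 = 0x2CFC (16 bits → U+2CFC).

U+2CFC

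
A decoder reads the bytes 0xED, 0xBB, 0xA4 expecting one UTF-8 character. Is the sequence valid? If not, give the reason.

invalid (encodes a surrogate (U+D800–U+DFFF))

Structurally a 3-byte sequence; payload = 0xDEE4.
But 0xDEE4 is in U+D800–U+DFFF, the surrogate range. Surrogates are not Unicode scalar values and are forbidden in UTF-8.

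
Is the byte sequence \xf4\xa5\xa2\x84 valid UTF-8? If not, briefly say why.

Leading byte 0xF4 = 11110100 → 4-byte form.
Payload = 0x125884, which exceeds U+10FFFF, the maximum Unicode code point. (Leading bytes F5–FF, or F4 followed by ≥ 0x90, are invalid.)

invalid (encodes a value above U+10FFFF)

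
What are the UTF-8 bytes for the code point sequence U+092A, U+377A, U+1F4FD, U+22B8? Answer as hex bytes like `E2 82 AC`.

E0 A4 AA E3 9D BA F0 9F 93 BD E2 8A B8

U+092A: 3-byte form → E0 A4 AA.
U+377A: 3-byte form → E3 9D BA.
U+1F4FD: 4-byte form → F0 9F 93 BD.
U+22B8: 3-byte form → E2 8A B8.
Concatenated (13 bytes): E0 A4 AA E3 9D BA F0 9F 93 BD E2 8A B8.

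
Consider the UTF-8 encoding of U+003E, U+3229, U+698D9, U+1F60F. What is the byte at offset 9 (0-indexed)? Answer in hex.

U+003E → 1-byte form 3E at offsets 0–0.
U+3229 → 3-byte form E3 88 A9 at offsets 1–3.
U+698D9 → 4-byte form F1 A9 A3 99 at offsets 4–7.
U+1F60F → 4-byte form F0 9F 98 8F at offsets 8–11.
Offset 9 falls in char 4's range; it's byte 2 of F0 9F 98 8F = 0x9F.

0x9F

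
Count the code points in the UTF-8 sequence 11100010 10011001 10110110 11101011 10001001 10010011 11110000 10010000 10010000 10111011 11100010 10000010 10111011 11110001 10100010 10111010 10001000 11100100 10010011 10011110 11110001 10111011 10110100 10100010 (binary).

Byte at offset 0: 0xE2 = 11100010 → 3-byte char (#1). Advance 3.
Byte at offset 3: 0xEB = 11101011 → 3-byte char (#2). Advance 3.
Byte at offset 6: 0xF0 = 11110000 → 4-byte char (#3). Advance 4.
Byte at offset 10: 0xE2 = 11100010 → 3-byte char (#4). Advance 3.
Byte at offset 13: 0xF1 = 11110001 → 4-byte char (#5). Advance 4.
Byte at offset 17: 0xE4 = 11100100 → 3-byte char (#6). Advance 3.
Byte at offset 20: 0xF1 = 11110001 → 4-byte char (#7). Advance 4.
Reached end at offset 24 after 7 code points.

7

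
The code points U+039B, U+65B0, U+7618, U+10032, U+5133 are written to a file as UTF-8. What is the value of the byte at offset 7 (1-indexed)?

1-indexed offset 7 is 0-indexed offset 6.
U+039B → 2-byte form CE 9B at offsets 0–1.
U+65B0 → 3-byte form E6 96 B0 at offsets 2–4.
U+7618 → 3-byte form E7 98 98 at offsets 5–7.
Offset 6 falls in char 3's range; it's byte 2 of E7 98 98 = 0x98.

0x98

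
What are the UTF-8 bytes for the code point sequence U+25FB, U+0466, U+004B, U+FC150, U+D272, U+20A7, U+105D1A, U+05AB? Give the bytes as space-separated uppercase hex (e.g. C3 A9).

E2 97 BB D1 A6 4B F3 BC 85 90 ED 89 B2 E2 82 A7 F4 85 B4 9A D6 AB

U+25FB: 3-byte form → E2 97 BB.
U+0466: 2-byte form → D1 A6.
U+004B: 1-byte form → 4B.
U+FC150: 4-byte form → F3 BC 85 90.
U+D272: 3-byte form → ED 89 B2.
U+20A7: 3-byte form → E2 82 A7.
U+105D1A: 4-byte form → F4 85 B4 9A.
U+05AB: 2-byte form → D6 AB.
Concatenated (22 bytes): E2 97 BB D1 A6 4B F3 BC 85 90 ED 89 B2 E2 82 A7 F4 85 B4 9A D6 AB.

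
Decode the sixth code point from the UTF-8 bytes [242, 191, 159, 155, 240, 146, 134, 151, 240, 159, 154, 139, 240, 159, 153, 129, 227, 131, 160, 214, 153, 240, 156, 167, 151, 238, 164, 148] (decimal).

U+0599

Offset 0: leading byte 0xF2 = 11110010 → 4-byte char #1 = F2 BF 9F 9B.
Offset 4: leading byte 0xF0 = 11110000 → 4-byte char #2 = F0 92 86 97.
Offset 8: leading byte 0xF0 = 11110000 → 4-byte char #3 = F0 9F 9A 8B.
Offset 12: leading byte 0xF0 = 11110000 → 4-byte char #4 = F0 9F 99 81.
Offset 16: leading byte 0xE3 = 11100011 → 3-byte char #5 = E3 83 A0.
Offset 19: leading byte 0xD6 = 11010110 → 2-byte char #6 = D6 99.
Leading byte 0xD6 = 11010110 matches 110xxxxx → 2-byte sequence.
Byte 1: 0xD6 = 11010110, payload 10110 (5 bits).
Byte 2: 0x99 = 10011001 (10xxxxxx ✓), payload 011001.
Concatenate: 10110011001 = 0x599 (11 bits → U+0599).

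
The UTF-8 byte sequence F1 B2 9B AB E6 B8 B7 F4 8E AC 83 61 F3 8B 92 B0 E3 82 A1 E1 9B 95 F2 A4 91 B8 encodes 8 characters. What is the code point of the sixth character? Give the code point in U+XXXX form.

Offset 0: leading byte 0xF1 = 11110001 → 4-byte char #1 = F1 B2 9B AB.
Offset 4: leading byte 0xE6 = 11100110 → 3-byte char #2 = E6 B8 B7.
Offset 7: leading byte 0xF4 = 11110100 → 4-byte char #3 = F4 8E AC 83.
Offset 11: leading byte 0x61 = 01100001 → 1-byte char #4 = 61.
Offset 12: leading byte 0xF3 = 11110011 → 4-byte char #5 = F3 8B 92 B0.
Offset 16: leading byte 0xE3 = 11100011 → 3-byte char #6 = E3 82 A1.
Leading byte 0xE3 = 11100011 matches 1110xxxx → 3-byte sequence.
Byte 1: 0xE3 = 11100011, payload 0011 (4 bits).
Byte 2: 0x82 = 10000010 (10xxxxxx ✓), payload 000010.
Byte 3: 0xA1 = 10100001 (10xxxxxx ✓), payload 100001.
Concatenate: 0011000010100001 = 0x30A1 (16 bits → U+30A1).

U+30A1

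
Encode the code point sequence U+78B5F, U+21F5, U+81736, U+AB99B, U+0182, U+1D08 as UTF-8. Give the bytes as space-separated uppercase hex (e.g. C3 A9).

U+78B5F: 4-byte form → F1 B8 AD 9F.
U+21F5: 3-byte form → E2 87 B5.
U+81736: 4-byte form → F2 81 9C B6.
U+AB99B: 4-byte form → F2 AB A6 9B.
U+0182: 2-byte form → C6 82.
U+1D08: 3-byte form → E1 B4 88.
Concatenated (20 bytes): F1 B8 AD 9F E2 87 B5 F2 81 9C B6 F2 AB A6 9B C6 82 E1 B4 88.

F1 B8 AD 9F E2 87 B5 F2 81 9C B6 F2 AB A6 9B C6 82 E1 B4 88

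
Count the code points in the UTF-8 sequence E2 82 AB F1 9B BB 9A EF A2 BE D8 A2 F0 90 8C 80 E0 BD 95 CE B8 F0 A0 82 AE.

8

Byte at offset 0: 0xE2 = 11100010 → 3-byte char (#1). Advance 3.
Byte at offset 3: 0xF1 = 11110001 → 4-byte char (#2). Advance 4.
Byte at offset 7: 0xEF = 11101111 → 3-byte char (#3). Advance 3.
Byte at offset 10: 0xD8 = 11011000 → 2-byte char (#4). Advance 2.
Byte at offset 12: 0xF0 = 11110000 → 4-byte char (#5). Advance 4.
Byte at offset 16: 0xE0 = 11100000 → 3-byte char (#6). Advance 3.
Byte at offset 19: 0xCE = 11001110 → 2-byte char (#7). Advance 2.
Byte at offset 21: 0xF0 = 11110000 → 4-byte char (#8). Advance 4.
Reached end at offset 25 after 8 code points.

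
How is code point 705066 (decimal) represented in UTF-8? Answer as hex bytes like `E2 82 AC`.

U+AC22A = 0xAC22A = 705066 decimal. In range U+10000–U+10FFFF → 4-byte form: 11110xxx 10xxxxxx 10xxxxxx 10xxxxxx.
Binary (21 bits): 010101100001000101010.
Split 3+6+6+6: 010 | 101100 | 001000 | 101010.
Byte 1: 11110010 = 0xF2.
Byte 2: 10101100 = 0xAC.
Byte 3: 10001000 = 0x88.
Byte 4: 10101010 = 0xAA.

F2 AC 88 AA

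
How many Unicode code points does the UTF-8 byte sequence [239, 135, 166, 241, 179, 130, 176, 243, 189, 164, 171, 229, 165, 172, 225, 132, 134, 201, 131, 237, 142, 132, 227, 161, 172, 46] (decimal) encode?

9

Byte at offset 0: 0xEF = 11101111 → 3-byte char (#1). Advance 3.
Byte at offset 3: 0xF1 = 11110001 → 4-byte char (#2). Advance 4.
Byte at offset 7: 0xF3 = 11110011 → 4-byte char (#3). Advance 4.
Byte at offset 11: 0xE5 = 11100101 → 3-byte char (#4). Advance 3.
Byte at offset 14: 0xE1 = 11100001 → 3-byte char (#5). Advance 3.
Byte at offset 17: 0xC9 = 11001001 → 2-byte char (#6). Advance 2.
Byte at offset 19: 0xED = 11101101 → 3-byte char (#7). Advance 3.
Byte at offset 22: 0xE3 = 11100011 → 3-byte char (#8). Advance 3.
Byte at offset 25: 0x2E = 00101110 → 1-byte char (#9). Advance 1.
Reached end at offset 26 after 9 code points.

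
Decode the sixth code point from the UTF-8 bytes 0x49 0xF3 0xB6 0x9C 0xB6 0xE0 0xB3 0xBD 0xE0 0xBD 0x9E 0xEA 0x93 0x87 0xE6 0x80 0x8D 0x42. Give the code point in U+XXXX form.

U+600D

Offset 0: leading byte 0x49 = 01001001 → 1-byte char #1 = 49.
Offset 1: leading byte 0xF3 = 11110011 → 4-byte char #2 = F3 B6 9C B6.
Offset 5: leading byte 0xE0 = 11100000 → 3-byte char #3 = E0 B3 BD.
Offset 8: leading byte 0xE0 = 11100000 → 3-byte char #4 = E0 BD 9E.
Offset 11: leading byte 0xEA = 11101010 → 3-byte char #5 = EA 93 87.
Offset 14: leading byte 0xE6 = 11100110 → 3-byte char #6 = E6 80 8D.
Leading byte 0xE6 = 11100110 matches 1110xxxx → 3-byte sequence.
Byte 1: 0xE6 = 11100110, payload 0110 (4 bits).
Byte 2: 0x80 = 10000000 (10xxxxxx ✓), payload 000000.
Byte 3: 0x8D = 10001101 (10xxxxxx ✓), payload 001101.
Concatenate: 0110000000001101 = 0x600D (16 bits → U+600D).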